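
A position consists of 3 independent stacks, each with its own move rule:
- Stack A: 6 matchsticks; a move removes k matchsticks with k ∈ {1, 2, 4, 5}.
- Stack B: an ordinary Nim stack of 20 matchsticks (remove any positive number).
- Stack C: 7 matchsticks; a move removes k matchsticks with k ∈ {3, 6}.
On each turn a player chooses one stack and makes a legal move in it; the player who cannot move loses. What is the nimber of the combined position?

22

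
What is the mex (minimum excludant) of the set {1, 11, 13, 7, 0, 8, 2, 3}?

4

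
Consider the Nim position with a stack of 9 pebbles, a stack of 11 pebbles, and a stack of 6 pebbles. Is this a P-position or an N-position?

Nim-sum: 9 ⊕ 11 ⊕ 6 = 4.
The nim-sum is 4 ≠ 0, so this is an N-position: the player to move can win.

N-position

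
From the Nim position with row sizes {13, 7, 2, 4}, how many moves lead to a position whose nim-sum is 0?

1

Nim-sum: 13 ⊕ 7 ⊕ 2 ⊕ 4 = 12.
The overall nim-sum is X = 12. A row of size p has a winning move iff p XOR X < p (reduce it to p XOR X).
  13: 13 XOR 12 = 1 < 13 — winning move (to 1).
  7: 7 XOR 12 = 11 ≥ 7 — no move.
  2: 2 XOR 12 = 14 ≥ 2 — no move.
  4: 4 XOR 12 = 8 ≥ 4 — no move.
That gives 1 winning move.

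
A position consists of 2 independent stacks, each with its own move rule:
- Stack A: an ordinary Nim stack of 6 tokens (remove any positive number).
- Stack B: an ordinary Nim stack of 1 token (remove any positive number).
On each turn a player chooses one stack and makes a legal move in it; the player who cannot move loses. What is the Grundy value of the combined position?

7

Stack A is a plain Nim stack of size 6, so its Grundy value is 6.
Stack B is a plain Nim stack of size 1, so its Grundy value is 1.
The value of a disjunctive sum is the nim-sum of the parts.
Combined value = 6 ⊕ 1 = 7.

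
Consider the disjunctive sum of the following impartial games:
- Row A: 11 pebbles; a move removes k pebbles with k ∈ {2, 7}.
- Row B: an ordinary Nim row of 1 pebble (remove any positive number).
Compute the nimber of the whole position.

For row A, compute g(0), g(1), … with moves {2, 7}:
g(0) = mex{} = 0
g(1) = mex{} = 0
g(2) = mex{0} = 1
g(3) = mex{0} = 1
g(4) = mex{1} = 0
g(5) = mex{1} = 0
g(6) = mex{0} = 1
g(7) = mex{0} = 1
g(8) = mex{0,1} = 2
g(9) = mex{1} = 0
g(10) = mex{1,2} = 0
g(11) = mex{0} = 1
So g(11) = 1.
Row B is a plain Nim row of size 1, so its Grundy value is 1.
The value of a disjunctive sum is the nim-sum of the parts.
Combined value = 1 XOR 1 = 0.

0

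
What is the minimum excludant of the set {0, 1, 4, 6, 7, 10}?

2

The values 0, 1 are all present; 2 is the first non-negative integer missing from the set.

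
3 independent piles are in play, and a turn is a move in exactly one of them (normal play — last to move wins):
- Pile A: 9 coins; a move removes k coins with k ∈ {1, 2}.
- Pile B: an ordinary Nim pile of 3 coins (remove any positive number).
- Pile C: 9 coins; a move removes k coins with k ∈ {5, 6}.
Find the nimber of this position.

2

Grundy values for pile A (subtraction set {1, 2}):
k:     0  1  2  3  4  5  6  7  8  9
g(k):  0  1  2  0  1  2  0  1  2  0
So g(9) = 0.
Pile B is a plain Nim pile of size 3, so its Grundy value is 3.
Grundy values for pile C (subtraction set {5, 6}):
g(0) = mex{} = 0
g(1) = mex{} = 0
g(2) = mex{} = 0
g(3) = mex{} = 0
g(4) = mex{} = 0
g(5) = mex{0} = 1
g(6) = mex{0} = 1
g(7) = mex{0} = 1
g(8) = mex{0} = 1
g(9) = mex{0} = 1
So g(9) = 1.
The value of a disjunctive sum is the nim-sum of the parts.
Combined value = 0 XOR 3 XOR 1 = 2.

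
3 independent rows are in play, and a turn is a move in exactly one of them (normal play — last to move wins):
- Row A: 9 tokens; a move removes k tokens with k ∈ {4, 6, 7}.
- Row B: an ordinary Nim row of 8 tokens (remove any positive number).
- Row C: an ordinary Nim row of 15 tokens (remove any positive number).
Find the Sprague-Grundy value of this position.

5

Build the Grundy sequence for row A with g(k) = mex{g(k−s) : s ∈ {4, 6, 7}, s ≤ k}:
g(0) = mex{} = 0
g(1) = mex{} = 0
g(2) = mex{} = 0
g(3) = mex{} = 0
g(4) = mex{0} = 1
g(5) = mex{0} = 1
g(6) = mex{0} = 1
g(7) = mex{0} = 1
g(8) = mex{0,1} = 2
g(9) = mex{0,1} = 2
So g(9) = 2.
Row B is a plain Nim row of size 8, so its Grundy value is 8.
Row C is a plain Nim row of size 15, so its Grundy value is 15.
The value of a disjunctive sum is the nim-sum of the parts.
Combined value = 2 XOR 8 XOR 15 = 5.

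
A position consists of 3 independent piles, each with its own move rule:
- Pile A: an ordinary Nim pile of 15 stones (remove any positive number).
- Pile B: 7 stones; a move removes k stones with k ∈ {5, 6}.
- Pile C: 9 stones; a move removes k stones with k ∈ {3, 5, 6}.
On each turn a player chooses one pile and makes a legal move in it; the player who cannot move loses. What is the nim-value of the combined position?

14

Pile A is a plain Nim pile of size 15, so its Grundy value is 15.
Build the Grundy sequence for pile B with g(k) = mex{g(k−s) : s ∈ {5, 6}, s ≤ k}:
k:     0  1  2  3  4  5  6  7
g(k):  0  0  0  0  0  1  1  1
So g(7) = 1.
Build the Grundy sequence for pile C with g(k) = mex{g(k−s) : s ∈ {3, 5, 6}, s ≤ k}:
g(0) = mex{} = 0
g(1) = mex{} = 0
g(2) = mex{} = 0
g(3) = mex{0} = 1
g(4) = mex{0} = 1
g(5) = mex{0} = 1
g(6) = mex{0,1} = 2
g(7) = mex{0,1} = 2
g(8) = mex{0,1} = 2
g(9) = mex{1,2} = 0
So g(9) = 0.
By the Sprague-Grundy theorem, the Grundy value of a sum of independent games is the XOR of the component values.
Combined value = 15 ⊕ 1 ⊕ 0 = 14.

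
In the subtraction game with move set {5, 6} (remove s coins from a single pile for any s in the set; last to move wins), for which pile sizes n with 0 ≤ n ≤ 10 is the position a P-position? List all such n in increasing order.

Compute g(0), g(1), … for moves {5, 6}:
g(0) = mex{} = 0
g(1) = mex{} = 0
g(2) = mex{} = 0
g(3) = mex{} = 0
g(4) = mex{} = 0
g(5) = mex{0} = 1
g(6) = mex{0} = 1
g(7) = mex{0} = 1
g(8) = mex{0} = 1
g(9) = mex{0} = 1
g(10) = mex{0,1} = 2
The P-positions (g = 0) in 0..10 are 0, 1, 2, 3, 4.

0, 1, 2, 3, 4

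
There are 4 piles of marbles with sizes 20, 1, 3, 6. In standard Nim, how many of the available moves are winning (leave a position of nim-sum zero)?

Nim-sum: 20 XOR 1 XOR 3 XOR 6 = 16.
The overall nim-sum is X = 16. A pile of size p has a winning move iff p XOR X < p (reduce it to p XOR X).
  20: 20 XOR 16 = 4 < 20 — winning move (to 4).
  1: 1 XOR 16 = 17 ≥ 1 — no move.
  3: 3 XOR 16 = 19 ≥ 3 — no move.
  6: 6 XOR 16 = 22 ≥ 6 — no move.
That gives 1 winning move.

1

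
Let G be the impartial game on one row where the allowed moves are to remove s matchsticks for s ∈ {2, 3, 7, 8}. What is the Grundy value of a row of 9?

2

Compute g(0), g(1), … for moves {2, 3, 7, 8}:
g(0) = mex{} = 0
g(1) = mex{} = 0
g(2) = mex{0} = 1
g(3) = mex{0} = 1
g(4) = mex{0,1} = 2
g(5) = mex{1} = 0
g(6) = mex{1,2} = 0
g(7) = mex{0,2} = 1
g(8) = mex{0} = 1
g(9) = mex{0,1} = 2
So g(9) = 2.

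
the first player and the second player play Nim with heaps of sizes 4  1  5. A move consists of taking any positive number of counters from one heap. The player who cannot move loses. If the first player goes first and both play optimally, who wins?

the second player wins

Bitwise XOR of the heap sizes:
  100  (4)
  001  (1)
  101  (5)
  ---
  000  (0)
The nim-sum is 0, so this is a P-position: the player to move is in a losing position under optimal play; the first player is about to move from it and so loses — the second player wins.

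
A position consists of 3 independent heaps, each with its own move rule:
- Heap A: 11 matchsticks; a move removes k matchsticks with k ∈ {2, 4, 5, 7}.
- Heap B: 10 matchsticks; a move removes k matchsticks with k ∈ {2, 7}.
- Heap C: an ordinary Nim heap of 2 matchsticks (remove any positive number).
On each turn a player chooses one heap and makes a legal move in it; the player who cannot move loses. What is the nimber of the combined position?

3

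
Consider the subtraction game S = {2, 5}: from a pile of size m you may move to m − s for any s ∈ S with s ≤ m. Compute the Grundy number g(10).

1

Grundy values for subtraction set {2, 5}:
k:     0  1  2  3  4  5  6  7  8  9 10
g(k):  0  0  1  1  0  2  1  0  0  1  1
So g(10) = 1.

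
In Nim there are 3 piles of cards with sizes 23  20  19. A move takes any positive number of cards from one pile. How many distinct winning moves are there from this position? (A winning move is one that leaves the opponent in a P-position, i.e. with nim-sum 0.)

Compute the nim-sum pairwise:
23 XOR 20 = 3
3 XOR 19 = 16
The overall nim-sum is X = 16. A pile of size p has a winning move iff p XOR X < p (reduce it to p XOR X).
  23: 23 XOR 16 = 7 < 23 — winning move (to 7).
  20: 20 XOR 16 = 4 < 20 — winning move (to 4).
  19: 19 XOR 16 = 3 < 19 — winning move (to 3).
That gives 3 winning moves.

3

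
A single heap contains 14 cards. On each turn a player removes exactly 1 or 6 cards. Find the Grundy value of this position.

0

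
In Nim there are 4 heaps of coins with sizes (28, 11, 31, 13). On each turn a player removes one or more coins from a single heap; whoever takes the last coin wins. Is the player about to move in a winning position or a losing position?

Winning position

Nim-sum: 28 ^ 11 ^ 31 ^ 13 = 5.
The nim-sum is 5 ≠ 0, so this is an N-position: the player to move can win.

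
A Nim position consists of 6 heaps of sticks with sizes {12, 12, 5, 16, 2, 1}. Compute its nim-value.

Compute the nim-sum pairwise:
12 ^ 12 = 0
0 ^ 5 = 5
5 ^ 16 = 21
21 ^ 2 = 23
23 ^ 1 = 22

22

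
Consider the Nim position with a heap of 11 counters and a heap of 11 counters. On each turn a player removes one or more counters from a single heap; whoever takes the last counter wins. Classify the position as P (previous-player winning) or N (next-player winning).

Nim-sum: 11 ^ 11 = 0.
The nim-sum is 0, so this is a P-position: the player to move is in a losing position under optimal play.

P-position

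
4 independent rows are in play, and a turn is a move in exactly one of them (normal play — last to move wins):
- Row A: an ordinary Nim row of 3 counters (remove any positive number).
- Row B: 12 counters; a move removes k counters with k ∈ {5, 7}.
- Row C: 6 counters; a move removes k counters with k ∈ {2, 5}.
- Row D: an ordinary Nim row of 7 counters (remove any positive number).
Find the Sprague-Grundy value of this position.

5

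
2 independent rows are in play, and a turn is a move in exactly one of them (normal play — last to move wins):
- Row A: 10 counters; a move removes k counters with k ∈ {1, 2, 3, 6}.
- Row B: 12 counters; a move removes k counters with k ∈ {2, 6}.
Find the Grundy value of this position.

2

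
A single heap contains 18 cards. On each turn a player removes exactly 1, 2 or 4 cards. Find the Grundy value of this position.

0

Grundy values for subtraction set {1, 2, 4}:
k:     0  1  2  3  4  5  6  7  8  9 10 11 12 13 14 15 16 17 18
g(k):  0  1  2  0  1  2  0  1  2  0  1  2  0  1  2  0  1  2  0
So g(18) = 0.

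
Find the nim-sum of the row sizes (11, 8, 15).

Compute the nim-sum pairwise:
11 ^ 8 = 3
3 ^ 15 = 12

12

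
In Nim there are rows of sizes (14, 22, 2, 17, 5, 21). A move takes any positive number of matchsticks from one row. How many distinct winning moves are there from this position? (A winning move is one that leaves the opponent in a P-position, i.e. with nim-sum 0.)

3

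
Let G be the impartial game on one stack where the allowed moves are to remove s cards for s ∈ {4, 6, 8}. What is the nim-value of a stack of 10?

Compute g(0), g(1), … for moves {4, 6, 8}:
g(0) = mex{} = 0
g(1) = mex{} = 0
g(2) = mex{} = 0
g(3) = mex{} = 0
g(4) = mex{0} = 1
g(5) = mex{0} = 1
g(6) = mex{0} = 1
g(7) = mex{0} = 1
g(8) = mex{0,1} = 2
g(9) = mex{0,1} = 2
g(10) = mex{0,1} = 2
So g(10) = 2.

2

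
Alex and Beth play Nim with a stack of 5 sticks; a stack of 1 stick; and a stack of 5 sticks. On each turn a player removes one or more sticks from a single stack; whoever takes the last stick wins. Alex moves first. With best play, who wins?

Alex wins

Nim-sum: 5 XOR 1 XOR 5 = 1.
The nim-sum is 1 ≠ 0, so this is an N-position: the player to move can win; Alex has a winning move.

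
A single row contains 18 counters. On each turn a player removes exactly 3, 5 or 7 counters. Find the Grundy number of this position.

Grundy values for subtraction set {3, 5, 7}:
k:     0  1  2  3  4  5  6  7  8  9 10 11 12 13 14 15 16 17 18
g(k):  0  0  0  1  1  1  2  2  2  3  0  0  0  1  1  1  2  2  2
So g(18) = 2.

2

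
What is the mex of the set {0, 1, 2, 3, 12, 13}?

The values 0, 1, 2, 3 are all present; 4 is the first non-negative integer missing from the set.

4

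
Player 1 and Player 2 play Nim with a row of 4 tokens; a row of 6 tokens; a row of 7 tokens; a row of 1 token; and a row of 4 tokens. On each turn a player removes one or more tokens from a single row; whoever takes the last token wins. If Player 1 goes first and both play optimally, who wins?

Player 2 wins

Bitwise XOR of the heap sizes:
  100  (4)
  110  (6)
  111  (7)
  001  (1)
  100  (4)
  ---
  000  (0)
The nim-sum is 0, so this is a P-position: the player to move is in a losing position under optimal play; Player 1 is about to move from it and so loses — Player 2 wins.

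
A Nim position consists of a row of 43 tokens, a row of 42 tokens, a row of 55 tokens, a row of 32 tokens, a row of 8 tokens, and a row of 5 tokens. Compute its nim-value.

Bitwise XOR of the heap sizes:
  101011  (43)
  101010  (42)
  110111  (55)
  100000  (32)
  001000  (8)
  000101  (5)
  ------
  011011  (27)

27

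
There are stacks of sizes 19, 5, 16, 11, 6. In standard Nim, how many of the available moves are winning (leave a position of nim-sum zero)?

1

Nim-sum: 19 ^ 5 ^ 16 ^ 11 ^ 6 = 11.
The overall nim-sum is X = 11. A stack of size p has a winning move iff p XOR X < p (reduce it to p XOR X).
  19: 19 XOR 11 = 24 ≥ 19 — no move.
  5: 5 XOR 11 = 14 ≥ 5 — no move.
  16: 16 XOR 11 = 27 ≥ 16 — no move.
  11: 11 XOR 11 = 0 < 11 — winning move (to 0).
  6: 6 XOR 11 = 13 ≥ 6 — no move.
That gives 1 winning move.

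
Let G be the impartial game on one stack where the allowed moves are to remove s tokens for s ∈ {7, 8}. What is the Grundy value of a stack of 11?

1

Grundy values for subtraction set {7, 8}:
k:     0  1  2  3  4  5  6  7  8  9 10 11
g(k):  0  0  0  0  0  0  0  1  1  1  1  1
So g(11) = 1.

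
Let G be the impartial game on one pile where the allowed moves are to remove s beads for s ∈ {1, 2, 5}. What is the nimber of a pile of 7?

Compute g(0), g(1), … for moves {1, 2, 5}:
g(0) = mex{} = 0
g(1) = mex{0} = 1
g(2) = mex{0,1} = 2
g(3) = mex{1,2} = 0
g(4) = mex{0,2} = 1
g(5) = mex{0,1} = 2
g(6) = mex{1,2} = 0
g(7) = mex{0,2} = 1
So g(7) = 1.

1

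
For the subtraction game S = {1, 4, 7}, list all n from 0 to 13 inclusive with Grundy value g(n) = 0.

0, 2, 5, 8, 10, 13

Build the Grundy sequence with g(k) = mex{g(k−s) : s ∈ {1, 4, 7}, s ≤ k}:
g(0) = mex{} = 0
g(1) = mex{0} = 1
g(2) = mex{1} = 0
g(3) = mex{0} = 1
g(4) = mex{0,1} = 2
g(5) = mex{1,2} = 0
g(6) = mex{0} = 1
g(7) = mex{0,1} = 2
g(8) = mex{1,2} = 0
g(9) = mex{0} = 1
g(10) = mex{1} = 0
g(11) = mex{0,2} = 1
g(12) = mex{0,1} = 2
g(13) = mex{1,2} = 0
The P-positions (g = 0) in 0..13 are 0, 2, 5, 8, 10, 13.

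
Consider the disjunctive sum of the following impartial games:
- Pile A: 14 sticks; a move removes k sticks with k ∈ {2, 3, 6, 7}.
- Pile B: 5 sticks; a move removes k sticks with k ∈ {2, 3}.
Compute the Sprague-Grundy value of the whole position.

For pile A, compute g(0), g(1), … with moves {2, 3, 6, 7}:
g(0) = mex{} = 0
g(1) = mex{} = 0
g(2) = mex{0} = 1
g(3) = mex{0} = 1
g(4) = mex{0,1} = 2
g(5) = mex{1} = 0
g(6) = mex{0,1,2} = 3
g(7) = mex{0,2} = 1
g(8) = mex{0,1,3} = 2
g(9) = mex{1,3} = 0
g(10) = mex{1,2} = 0
g(11) = mex{0,2} = 1
g(12) = mex{0,3} = 1
g(13) = mex{0,1,3} = 2
g(14) = mex{1,2} = 0
So g(14) = 0.
Build the Grundy sequence for pile B with g(k) = mex{g(k−s) : s ∈ {2, 3}, s ≤ k}:
g(0) = mex{} = 0
g(1) = mex{} = 0
g(2) = mex{0} = 1
g(3) = mex{0} = 1
g(4) = mex{0,1} = 2
g(5) = mex{1} = 0
So g(5) = 0.
By the Sprague-Grundy theorem, the Grundy value of a sum of independent games is the XOR of the component values.
Combined value = 0 XOR 0 = 0.

0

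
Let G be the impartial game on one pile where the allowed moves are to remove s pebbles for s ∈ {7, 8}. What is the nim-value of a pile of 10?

1

Compute g(0), g(1), … for moves {7, 8}:
k:     0  1  2  3  4  5  6  7  8  9 10
g(k):  0  0  0  0  0  0  0  1  1  1  1
So g(10) = 1.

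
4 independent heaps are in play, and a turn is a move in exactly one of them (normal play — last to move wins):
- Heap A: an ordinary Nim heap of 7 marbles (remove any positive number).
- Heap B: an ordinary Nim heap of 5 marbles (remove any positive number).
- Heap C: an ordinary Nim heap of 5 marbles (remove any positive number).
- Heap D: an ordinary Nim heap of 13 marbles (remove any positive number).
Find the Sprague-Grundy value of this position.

10

Heap A is a plain Nim heap of size 7, so its Grundy value is 7.
Heap B is a plain Nim heap of size 5, so its Grundy value is 5.
Heap C is a plain Nim heap of size 5, so its Grundy value is 5.
Heap D is a plain Nim heap of size 13, so its Grundy value is 13.
The value of a disjunctive sum is the nim-sum of the parts.
Combined value = 7 ⊕ 5 ⊕ 5 ⊕ 13 = 10.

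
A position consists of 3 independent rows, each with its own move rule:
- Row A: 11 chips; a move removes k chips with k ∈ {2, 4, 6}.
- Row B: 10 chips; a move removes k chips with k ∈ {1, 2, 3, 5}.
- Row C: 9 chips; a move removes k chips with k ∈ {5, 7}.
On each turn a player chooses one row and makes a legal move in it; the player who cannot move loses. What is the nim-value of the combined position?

For row A, compute g(0), g(1), … with moves {2, 4, 6}:
k:     0  1  2  3  4  5  6  7  8  9 10 11
g(k):  0  0  1  1  2  2  3  3  0  0  1  1
So g(11) = 1.
Grundy values for row B (subtraction set {1, 2, 3, 5}):
k:     0  1  2  3  4  5  6  7  8  9 10
g(k):  0  1  2  3  0  1  2  3  0  1  2
So g(10) = 2.
Build the Grundy sequence for row C with g(k) = mex{g(k−s) : s ∈ {5, 7}, s ≤ k}:
k:     0  1  2  3  4  5  6  7  8  9
g(k):  0  0  0  0  0  1  1  1  1  1
So g(9) = 1.
By the Sprague-Grundy theorem, the Grundy value of a sum of independent games is the XOR of the component values.
Combined value = 1 ⊕ 2 ⊕ 1 = 2.

2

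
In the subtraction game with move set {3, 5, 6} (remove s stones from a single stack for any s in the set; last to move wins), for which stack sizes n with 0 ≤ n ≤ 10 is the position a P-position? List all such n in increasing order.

0, 1, 2, 9, 10

Compute g(0), g(1), … for moves {3, 5, 6}:
g(0) = mex{} = 0
g(1) = mex{} = 0
g(2) = mex{} = 0
g(3) = mex{0} = 1
g(4) = mex{0} = 1
g(5) = mex{0} = 1
g(6) = mex{0,1} = 2
g(7) = mex{0,1} = 2
g(8) = mex{0,1} = 2
g(9) = mex{1,2} = 0
g(10) = mex{1,2} = 0
The P-positions (g = 0) in 0..10 are 0, 1, 2, 9, 10.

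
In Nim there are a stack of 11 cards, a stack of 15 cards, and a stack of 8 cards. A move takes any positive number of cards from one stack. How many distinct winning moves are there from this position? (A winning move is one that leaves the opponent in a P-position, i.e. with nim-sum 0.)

Compute the nim-sum pairwise:
11 ⊕ 15 = 4
4 ⊕ 8 = 12
The overall nim-sum is X = 12. A stack of size p has a winning move iff p XOR X < p (reduce it to p XOR X).
  11: 11 XOR 12 = 7 < 11 — winning move (to 7).
  15: 15 XOR 12 = 3 < 15 — winning move (to 3).
  8: 8 XOR 12 = 4 < 8 — winning move (to 4).
That gives 3 winning moves.

3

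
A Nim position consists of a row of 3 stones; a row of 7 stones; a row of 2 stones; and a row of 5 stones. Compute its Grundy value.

Compute the nim-sum pairwise:
3 XOR 7 = 4
4 XOR 2 = 6
6 XOR 5 = 3

3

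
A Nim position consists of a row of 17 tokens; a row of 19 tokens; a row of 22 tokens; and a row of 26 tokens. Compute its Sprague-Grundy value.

Nim-sum: 17 ^ 19 ^ 22 ^ 26 = 14.

14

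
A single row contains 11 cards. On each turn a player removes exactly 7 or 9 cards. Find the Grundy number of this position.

1

Build the Grundy sequence with g(k) = mex{g(k−s) : s ∈ {7, 9}, s ≤ k}:
g(0) = mex{} = 0
g(1) = mex{} = 0
g(2) = mex{} = 0
g(3) = mex{} = 0
g(4) = mex{} = 0
g(5) = mex{} = 0
g(6) = mex{} = 0
g(7) = mex{0} = 1
g(8) = mex{0} = 1
g(9) = mex{0} = 1
g(10) = mex{0} = 1
g(11) = mex{0} = 1
So g(11) = 1.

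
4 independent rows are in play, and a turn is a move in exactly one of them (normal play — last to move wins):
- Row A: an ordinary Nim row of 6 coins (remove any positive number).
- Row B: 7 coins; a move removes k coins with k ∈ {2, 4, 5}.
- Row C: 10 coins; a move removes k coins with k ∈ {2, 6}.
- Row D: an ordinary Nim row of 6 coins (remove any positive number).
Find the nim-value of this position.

1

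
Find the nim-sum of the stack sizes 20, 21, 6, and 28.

27

Nim-sum: 20 XOR 21 XOR 6 XOR 28 = 27.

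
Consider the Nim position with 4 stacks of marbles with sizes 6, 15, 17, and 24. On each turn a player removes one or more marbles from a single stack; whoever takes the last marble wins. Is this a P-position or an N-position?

Nim-sum: 6 XOR 15 XOR 17 XOR 24 = 0.
The nim-sum is 0, so this is a P-position: the player to move is in a losing position under optimal play.

P-position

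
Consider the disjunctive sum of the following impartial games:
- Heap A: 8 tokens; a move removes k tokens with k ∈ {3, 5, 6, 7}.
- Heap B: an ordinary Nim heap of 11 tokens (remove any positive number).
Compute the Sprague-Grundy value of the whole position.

9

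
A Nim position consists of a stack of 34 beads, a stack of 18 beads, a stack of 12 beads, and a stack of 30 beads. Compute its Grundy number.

Compute the nim-sum pairwise:
34 ^ 18 = 48
48 ^ 12 = 60
60 ^ 30 = 34

34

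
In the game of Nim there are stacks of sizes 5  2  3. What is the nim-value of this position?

Bitwise XOR of the heap sizes:
  101  (5)
  010  (2)
  011  (3)
  ---
  100  (4)

4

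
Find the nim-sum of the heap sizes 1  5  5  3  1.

3

Write each in binary and XOR column by column:
  001  (1)
  101  (5)
  101  (5)
  011  (3)
  001  (1)
  ---
  011  (3)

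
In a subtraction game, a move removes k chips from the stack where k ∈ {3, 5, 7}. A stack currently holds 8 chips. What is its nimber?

2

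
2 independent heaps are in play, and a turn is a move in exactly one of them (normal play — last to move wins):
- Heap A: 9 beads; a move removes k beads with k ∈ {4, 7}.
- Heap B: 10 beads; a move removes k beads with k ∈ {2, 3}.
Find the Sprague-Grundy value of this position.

2

Grundy values for heap A (subtraction set {4, 7}):
g(0) = mex{} = 0
g(1) = mex{} = 0
g(2) = mex{} = 0
g(3) = mex{} = 0
g(4) = mex{0} = 1
g(5) = mex{0} = 1
g(6) = mex{0} = 1
g(7) = mex{0} = 1
g(8) = mex{0,1} = 2
g(9) = mex{0,1} = 2
So g(9) = 2.
For heap B, compute g(0), g(1), … with moves {2, 3}:
g(0) = mex{} = 0
g(1) = mex{} = 0
g(2) = mex{0} = 1
g(3) = mex{0} = 1
g(4) = mex{0,1} = 2
g(5) = mex{1} = 0
g(6) = mex{1,2} = 0
g(7) = mex{0,2} = 1
g(8) = mex{0} = 1
g(9) = mex{0,1} = 2
g(10) = mex{1} = 0
So g(10) = 0.
The value of a disjunctive sum is the nim-sum of the parts.
Combined value = 2 XOR 0 = 2.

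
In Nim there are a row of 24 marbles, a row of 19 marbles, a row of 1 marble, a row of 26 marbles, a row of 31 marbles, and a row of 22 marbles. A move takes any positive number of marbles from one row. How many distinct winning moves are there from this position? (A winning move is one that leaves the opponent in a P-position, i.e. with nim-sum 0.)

Nim-sum: 24 ^ 19 ^ 1 ^ 26 ^ 31 ^ 22 = 25.
The overall nim-sum is X = 25. A row of size p has a winning move iff p XOR X < p (reduce it to p XOR X).
  24: 24 XOR 25 = 1 < 24 — winning move (to 1).
  19: 19 XOR 25 = 10 < 19 — winning move (to 10).
  1: 1 XOR 25 = 24 ≥ 1 — no move.
  26: 26 XOR 25 = 3 < 26 — winning move (to 3).
  31: 31 XOR 25 = 6 < 31 — winning move (to 6).
  22: 22 XOR 25 = 15 < 22 — winning move (to 15).
That gives 5 winning moves.

5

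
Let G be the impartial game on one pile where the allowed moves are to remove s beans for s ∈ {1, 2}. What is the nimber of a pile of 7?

1

Compute g(0), g(1), … for moves {1, 2}:
g(0) = mex{} = 0
g(1) = mex{0} = 1
g(2) = mex{0,1} = 2
g(3) = mex{1,2} = 0
g(4) = mex{0,2} = 1
g(5) = mex{0,1} = 2
g(6) = mex{1,2} = 0
g(7) = mex{0,2} = 1
So g(7) = 1.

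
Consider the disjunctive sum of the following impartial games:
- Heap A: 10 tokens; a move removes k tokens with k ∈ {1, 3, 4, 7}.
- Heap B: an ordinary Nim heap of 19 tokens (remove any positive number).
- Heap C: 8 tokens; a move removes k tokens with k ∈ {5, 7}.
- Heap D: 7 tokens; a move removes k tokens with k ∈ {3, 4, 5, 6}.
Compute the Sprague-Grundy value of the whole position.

16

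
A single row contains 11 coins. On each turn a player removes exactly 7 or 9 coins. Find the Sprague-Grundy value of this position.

Compute g(0), g(1), … for moves {7, 9}:
k:     0  1  2  3  4  5  6  7  8  9 10 11
g(k):  0  0  0  0  0  0  0  1  1  1  1  1
So g(11) = 1.

1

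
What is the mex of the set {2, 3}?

0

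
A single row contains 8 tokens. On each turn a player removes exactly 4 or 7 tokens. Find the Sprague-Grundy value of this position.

Build the Grundy sequence with g(k) = mex{g(k−s) : s ∈ {4, 7}, s ≤ k}:
g(0) = mex{} = 0
g(1) = mex{} = 0
g(2) = mex{} = 0
g(3) = mex{} = 0
g(4) = mex{0} = 1
g(5) = mex{0} = 1
g(6) = mex{0} = 1
g(7) = mex{0} = 1
g(8) = mex{0,1} = 2
So g(8) = 2.

2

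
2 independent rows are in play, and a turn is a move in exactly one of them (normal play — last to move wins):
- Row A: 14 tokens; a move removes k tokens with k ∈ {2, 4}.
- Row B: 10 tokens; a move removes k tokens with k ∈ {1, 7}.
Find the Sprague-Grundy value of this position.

1

Grundy values for row A (subtraction set {2, 4}):
k:     0  1  2  3  4  5  6  7  8  9 10 11 12 13 14
g(k):  0  0  1  1  2  2  0  0  1  1  2  2  0  0  1
So g(14) = 1.
For row B, compute g(0), g(1), … with moves {1, 7}:
k:     0  1  2  3  4  5  6  7  8  9 10
g(k):  0  1  0  1  0  1  0  1  0  1  0
So g(10) = 0.
By the Sprague-Grundy theorem, the Grundy value of a sum of independent games is the XOR of the component values.
Combined value = 1 XOR 0 = 1.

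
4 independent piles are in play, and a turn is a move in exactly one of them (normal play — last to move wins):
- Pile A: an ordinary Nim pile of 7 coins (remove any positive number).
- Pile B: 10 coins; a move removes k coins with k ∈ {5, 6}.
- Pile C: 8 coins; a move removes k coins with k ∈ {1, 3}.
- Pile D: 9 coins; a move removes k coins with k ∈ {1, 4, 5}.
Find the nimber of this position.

4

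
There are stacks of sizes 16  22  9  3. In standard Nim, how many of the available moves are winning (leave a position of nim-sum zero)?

1

Compute the nim-sum pairwise:
16 ⊕ 22 = 6
6 ⊕ 9 = 15
15 ⊕ 3 = 12
The overall nim-sum is X = 12. A stack of size p has a winning move iff p XOR X < p (reduce it to p XOR X).
  16: 16 XOR 12 = 28 ≥ 16 — no move.
  22: 22 XOR 12 = 26 ≥ 22 — no move.
  9: 9 XOR 12 = 5 < 9 — winning move (to 5).
  3: 3 XOR 12 = 15 ≥ 3 — no move.
That gives 1 winning move.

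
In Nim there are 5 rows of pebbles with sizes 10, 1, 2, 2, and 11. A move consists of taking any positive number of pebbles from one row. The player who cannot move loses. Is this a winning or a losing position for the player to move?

Nim-sum: 10 ⊕ 1 ⊕ 2 ⊕ 2 ⊕ 11 = 0.
The nim-sum is 0, so this is a P-position: the player to move is in a losing position under optimal play.

Losing position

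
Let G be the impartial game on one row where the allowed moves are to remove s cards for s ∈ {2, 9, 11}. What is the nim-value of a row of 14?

Compute g(0), g(1), … for moves {2, 9, 11}:
k:     0  1  2  3  4  5  6  7  8  9 10 11 12 13 14
g(k):  0  0  1  1  0  0  1  1  0  2  1  3  2  2  3
So g(14) = 3.

3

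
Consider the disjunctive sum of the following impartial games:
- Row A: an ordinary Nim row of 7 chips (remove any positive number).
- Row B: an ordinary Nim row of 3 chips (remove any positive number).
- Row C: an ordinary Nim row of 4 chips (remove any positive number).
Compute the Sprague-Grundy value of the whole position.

0

Row A is a plain Nim row of size 7, so its Grundy value is 7.
Row B is a plain Nim row of size 3, so its Grundy value is 3.
Row C is a plain Nim row of size 4, so its Grundy value is 4.
By the Sprague-Grundy theorem, the Grundy value of a sum of independent games is the XOR of the component values.
Combined value = 7 ⊕ 3 ⊕ 4 = 0.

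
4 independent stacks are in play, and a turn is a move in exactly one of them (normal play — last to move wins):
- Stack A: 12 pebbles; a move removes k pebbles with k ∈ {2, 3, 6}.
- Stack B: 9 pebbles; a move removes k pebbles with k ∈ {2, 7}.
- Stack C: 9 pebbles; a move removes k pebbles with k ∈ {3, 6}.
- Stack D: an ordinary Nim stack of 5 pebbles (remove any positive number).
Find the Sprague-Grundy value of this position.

For stack A, compute g(0), g(1), … with moves {2, 3, 6}:
k:     0  1  2  3  4  5  6  7  8  9 10 11 12
g(k):  0  0  1  1  2  0  3  1  2  0  0  1  1
So g(12) = 1.
Build the Grundy sequence for stack B with g(k) = mex{g(k−s) : s ∈ {2, 7}, s ≤ k}:
k:     0  1  2  3  4  5  6  7  8  9
g(k):  0  0  1  1  0  0  1  1  2  0
So g(9) = 0.
For stack C, compute g(0), g(1), … with moves {3, 6}:
k:     0  1  2  3  4  5  6  7  8  9
g(k):  0  0  0  1  1  1  2  2  2  0
So g(9) = 0.
Stack D is a plain Nim stack of size 5, so its Grundy value is 5.
The value of a disjunctive sum is the nim-sum of the parts.
Combined value = 1 XOR 0 XOR 0 XOR 5 = 4.

4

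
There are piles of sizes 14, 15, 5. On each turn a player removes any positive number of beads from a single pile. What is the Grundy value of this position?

4

Nim-sum: 14 XOR 15 XOR 5 = 4.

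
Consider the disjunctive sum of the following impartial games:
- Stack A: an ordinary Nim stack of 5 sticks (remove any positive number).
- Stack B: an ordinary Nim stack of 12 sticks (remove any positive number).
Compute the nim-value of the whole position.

Stack A is a plain Nim stack of size 5, so its Grundy value is 5.
Stack B is a plain Nim stack of size 12, so its Grundy value is 12.
By the Sprague-Grundy theorem, the Grundy value of a sum of independent games is the XOR of the component values.
Combined value = 5 XOR 12 = 9.

9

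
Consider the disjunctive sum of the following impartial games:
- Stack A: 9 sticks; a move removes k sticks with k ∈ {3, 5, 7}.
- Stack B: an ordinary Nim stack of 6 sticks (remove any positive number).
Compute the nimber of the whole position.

Grundy values for stack A (subtraction set {3, 5, 7}):
g(0) = mex{} = 0
g(1) = mex{} = 0
g(2) = mex{} = 0
g(3) = mex{0} = 1
g(4) = mex{0} = 1
g(5) = mex{0} = 1
g(6) = mex{0,1} = 2
g(7) = mex{0,1} = 2
g(8) = mex{0,1} = 2
g(9) = mex{0,1,2} = 3
So g(9) = 3.
Stack B is a plain Nim stack of size 6, so its Grundy value is 6.
By the Sprague-Grundy theorem, the Grundy value of a sum of independent games is the XOR of the component values.
Combined value = 3 ⊕ 6 = 5.

5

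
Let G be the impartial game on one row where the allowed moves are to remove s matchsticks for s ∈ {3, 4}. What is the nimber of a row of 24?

Grundy values for subtraction set {3, 4}:
k:     0  1  2  3  4  5  6  7  8  9 10 11 12 13 14 15 16 17 18 19 20 21 22 23 24
g(k):  0  0  0  1  1  1  2  0  0  0  1  1  1  2  0  0  0  1  1  1  2  0  0  0  1
So g(24) = 1.

1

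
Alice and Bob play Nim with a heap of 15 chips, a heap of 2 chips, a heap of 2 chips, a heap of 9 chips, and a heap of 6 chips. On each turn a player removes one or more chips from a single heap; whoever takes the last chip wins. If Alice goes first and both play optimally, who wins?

Compute the nim-sum pairwise:
15 ^ 2 = 13
13 ^ 2 = 15
15 ^ 9 = 6
6 ^ 6 = 0
The nim-sum is 0, so this is a P-position: the player to move is in a losing position under optimal play; Alice is about to move from it and so loses — Bob wins.

Bob wins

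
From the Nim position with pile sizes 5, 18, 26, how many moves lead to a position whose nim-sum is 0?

1

Nim-sum: 5 XOR 18 XOR 26 = 13.
The overall nim-sum is X = 13. A pile of size p has a winning move iff p XOR X < p (reduce it to p XOR X).
  5: 5 XOR 13 = 8 ≥ 5 — no move.
  18: 18 XOR 13 = 31 ≥ 18 — no move.
  26: 26 XOR 13 = 23 < 26 — winning move (to 23).
That gives 1 winning move.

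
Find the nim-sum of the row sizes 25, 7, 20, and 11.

Nim-sum: 25 XOR 7 XOR 20 XOR 11 = 1.

1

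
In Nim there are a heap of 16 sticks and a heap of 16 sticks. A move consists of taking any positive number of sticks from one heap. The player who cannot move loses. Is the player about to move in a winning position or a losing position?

Nim-sum: 16 XOR 16 = 0.
The nim-sum is 0, so this is a P-position: the player to move is in a losing position under optimal play.

Losing position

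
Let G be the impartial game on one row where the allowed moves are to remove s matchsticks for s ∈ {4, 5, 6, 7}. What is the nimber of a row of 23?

0

Compute g(0), g(1), … for moves {4, 5, 6, 7}:
k:     0  1  2  3  4  5  6  7  8  9 10 11 12 13 14 15 16 17 18 19 20 21 22 23
g(k):  0  0  0  0  1  1  1  1  2  2  2  0  0  0  0  1  1  1  1  2  2  2  0  0
So g(23) = 0.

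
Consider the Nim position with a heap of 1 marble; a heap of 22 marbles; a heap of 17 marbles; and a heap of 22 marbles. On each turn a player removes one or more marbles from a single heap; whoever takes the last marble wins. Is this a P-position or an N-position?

N-position

Compute the nim-sum pairwise:
1 ^ 22 = 23
23 ^ 17 = 6
6 ^ 22 = 16
The nim-sum is 16 ≠ 0, so this is an N-position: the player to move can win.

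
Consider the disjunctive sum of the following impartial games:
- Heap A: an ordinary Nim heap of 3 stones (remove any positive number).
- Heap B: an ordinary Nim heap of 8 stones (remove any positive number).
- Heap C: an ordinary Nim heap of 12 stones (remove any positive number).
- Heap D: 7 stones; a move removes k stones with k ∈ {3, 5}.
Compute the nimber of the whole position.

5

Heap A is a plain Nim heap of size 3, so its Grundy value is 3.
Heap B is a plain Nim heap of size 8, so its Grundy value is 8.
Heap C is a plain Nim heap of size 12, so its Grundy value is 12.
For heap D, compute g(0), g(1), … with moves {3, 5}:
k:     0  1  2  3  4  5  6  7
g(k):  0  0  0  1  1  1  2  2
So g(7) = 2.
The value of a disjunctive sum is the nim-sum of the parts.
Combined value = 3 ⊕ 8 ⊕ 12 ⊕ 2 = 5.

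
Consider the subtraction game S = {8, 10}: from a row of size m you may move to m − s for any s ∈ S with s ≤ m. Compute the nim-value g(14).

Compute g(0), g(1), … for moves {8, 10}:
g(0) = mex{} = 0
g(1) = mex{} = 0
g(2) = mex{} = 0
g(3) = mex{} = 0
g(4) = mex{} = 0
g(5) = mex{} = 0
g(6) = mex{} = 0
g(7) = mex{} = 0
g(8) = mex{0} = 1
g(9) = mex{0} = 1
g(10) = mex{0} = 1
g(11) = mex{0} = 1
g(12) = mex{0} = 1
g(13) = mex{0} = 1
g(14) = mex{0} = 1
So g(14) = 1.

1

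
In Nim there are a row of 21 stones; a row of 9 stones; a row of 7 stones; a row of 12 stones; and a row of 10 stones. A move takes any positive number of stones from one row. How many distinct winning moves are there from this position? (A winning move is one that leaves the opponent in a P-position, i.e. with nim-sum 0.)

Compute the nim-sum pairwise:
21 ⊕ 9 = 28
28 ⊕ 7 = 27
27 ⊕ 12 = 23
23 ⊕ 10 = 29
The overall nim-sum is X = 29. A row of size p has a winning move iff p XOR X < p (reduce it to p XOR X).
  21: 21 XOR 29 = 8 < 21 — winning move (to 8).
  9: 9 XOR 29 = 20 ≥ 9 — no move.
  7: 7 XOR 29 = 26 ≥ 7 — no move.
  12: 12 XOR 29 = 17 ≥ 12 — no move.
  10: 10 XOR 29 = 23 ≥ 10 — no move.
That gives 1 winning move.

1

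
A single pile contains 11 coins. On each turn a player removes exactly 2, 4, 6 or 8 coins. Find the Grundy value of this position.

0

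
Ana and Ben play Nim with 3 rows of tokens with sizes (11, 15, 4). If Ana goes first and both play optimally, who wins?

Compute the nim-sum pairwise:
11 ^ 15 = 4
4 ^ 4 = 0
The nim-sum is 0, so this is a P-position: the player to move is in a losing position under optimal play; Ana is about to move from it and so loses — Ben wins.

Ben wins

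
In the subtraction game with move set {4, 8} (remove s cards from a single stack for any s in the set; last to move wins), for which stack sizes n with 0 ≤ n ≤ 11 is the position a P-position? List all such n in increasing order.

0, 1, 2, 3

Grundy values for subtraction set {4, 8}:
g(0) = mex{} = 0
g(1) = mex{} = 0
g(2) = mex{} = 0
g(3) = mex{} = 0
g(4) = mex{0} = 1
g(5) = mex{0} = 1
g(6) = mex{0} = 1
g(7) = mex{0} = 1
g(8) = mex{0,1} = 2
g(9) = mex{0,1} = 2
g(10) = mex{0,1} = 2
g(11) = mex{0,1} = 2
The P-positions (g = 0) in 0..11 are 0, 1, 2, 3.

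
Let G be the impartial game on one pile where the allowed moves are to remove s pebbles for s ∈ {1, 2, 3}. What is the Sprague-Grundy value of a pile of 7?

Compute g(0), g(1), … for moves {1, 2, 3}:
k:     0  1  2  3  4  5  6  7
g(k):  0  1  2  3  0  1  2  3
So g(7) = 3.

3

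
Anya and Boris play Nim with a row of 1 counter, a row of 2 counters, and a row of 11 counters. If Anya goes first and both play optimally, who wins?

Nim-sum: 1 XOR 2 XOR 11 = 8.
The nim-sum is 8 ≠ 0, so this is an N-position: the player to move can win; Anya has a winning move.

Anya wins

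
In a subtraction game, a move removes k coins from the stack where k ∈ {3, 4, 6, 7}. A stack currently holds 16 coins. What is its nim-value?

Compute g(0), g(1), … for moves {3, 4, 6, 7}:
k:     0  1  2  3  4  5  6  7  8  9 10 11 12 13 14 15 16
g(k):  0  0  0  1  1  1  2  2  2  3  0  0  0  1  1  1  2
So g(16) = 2.

2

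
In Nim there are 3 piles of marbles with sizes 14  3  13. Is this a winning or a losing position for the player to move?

Losing position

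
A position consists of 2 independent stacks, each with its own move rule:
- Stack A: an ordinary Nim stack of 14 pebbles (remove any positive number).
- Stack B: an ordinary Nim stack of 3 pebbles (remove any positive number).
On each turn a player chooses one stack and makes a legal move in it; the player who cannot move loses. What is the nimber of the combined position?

Stack A is a plain Nim stack of size 14, so its Grundy value is 14.
Stack B is a plain Nim stack of size 3, so its Grundy value is 3.
By the Sprague-Grundy theorem, the Grundy value of a sum of independent games is the XOR of the component values.
Combined value = 14 ⊕ 3 = 13.

13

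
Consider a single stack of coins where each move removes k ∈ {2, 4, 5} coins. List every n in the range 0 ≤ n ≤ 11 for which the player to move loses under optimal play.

0, 1, 7, 8

Grundy values for subtraction set {2, 4, 5}:
k:     0  1  2  3  4  5  6  7  8  9 10 11
g(k):  0  0  1  1  2  2  3  0  0  1  1  2
The P-positions (g = 0) in 0..11 are 0, 1, 7, 8.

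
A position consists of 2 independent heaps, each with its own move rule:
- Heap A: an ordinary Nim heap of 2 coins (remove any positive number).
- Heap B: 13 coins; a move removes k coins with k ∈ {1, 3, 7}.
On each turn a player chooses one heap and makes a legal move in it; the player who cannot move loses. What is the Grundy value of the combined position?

3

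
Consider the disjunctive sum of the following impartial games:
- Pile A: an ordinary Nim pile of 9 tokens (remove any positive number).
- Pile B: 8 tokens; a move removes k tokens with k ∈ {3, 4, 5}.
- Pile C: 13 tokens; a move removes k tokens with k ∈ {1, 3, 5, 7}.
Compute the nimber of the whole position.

Pile A is a plain Nim pile of size 9, so its Grundy value is 9.
Grundy values for pile B (subtraction set {3, 4, 5}):
k:     0  1  2  3  4  5  6  7  8
g(k):  0  0  0  1  1  1  2  2  0
So g(8) = 0.
Build the Grundy sequence for pile C with g(k) = mex{g(k−s) : s ∈ {1, 3, 5, 7}, s ≤ k}:
k:     0  1  2  3  4  5  6  7  8  9 10 11 12 13
g(k):  0  1  0  1  0  1  0  1  0  1  0  1  0  1
So g(13) = 1.
By the Sprague-Grundy theorem, the Grundy value of a sum of independent games is the XOR of the component values.
Combined value = 9 XOR 0 XOR 1 = 8.

8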